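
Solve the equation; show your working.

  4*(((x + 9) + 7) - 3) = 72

Step 1. [4*(((x + 9) + 7) - 3) = 72] divide by the outer 4. So div: ((x + 9) + 7) - 3 = 18.
Step 2. [((x + 9) + 7) - 3 = 18] add 3: x sits inside (… - 3). So sub: (x + 9) + 7 = 21.
Step 3. [(x + 9) + 7 = 21] 7 comes off first (subtract 7). So sub: x + 9 = 14.
Step 4. [x + 9 = 14] the outer +9 inverts by subtracting 9, so sub: x = 5.

Answer: x ∈ {5}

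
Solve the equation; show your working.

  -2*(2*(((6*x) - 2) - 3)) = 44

Step 1. [-2*(2*(((6*x) - 2) - 3)) = 44] LHS = -2·(…); ÷-2 both sides, so div: 2*(((6*x) - 2) - 3) = -22.
Step 2. [2*(((6*x) - 2) - 3) = -22] 2·(inner) — divide through by 2. So div: ((6*x) - 2) - 3 = -11.
Step 3. [((6*x) - 2) - 3 = -11] the outer -3 inverts by adding 3, so sub: (6*x) - 2 = -8.
Step 4. [(6*x) - 2 = -8] 2 comes off first (add 2) ⇒ sub: 6*x = -6.
Step 5. [6*x = -6] 6 out front; divide by 6. So div: x = -1.

Answer: x ∈ {-1}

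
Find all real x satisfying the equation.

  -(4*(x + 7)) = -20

Step 1. [-(4*(x + 7)) = -20] leading − — multiply by −1, so neg: 4*(x + 7) = 20.
Step 2. [4*(x + 7) = 20] 4 out front; divide by 4. So div: x + 7 = 5.
Step 3. [x + 7 = 5] peel the +7: subtract 7 from each side, so sub: x = -2.

Answer: x ∈ {-2}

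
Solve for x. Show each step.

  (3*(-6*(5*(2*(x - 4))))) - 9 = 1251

Step 1. [(3*(-6*(5*(2*(x - 4))))) - 9 = 1251] common factor 3 (LHS and 1251) — divide through. So factor: (-6*(5*(2*(x - 4)))) - 3 = 417.
Step 2. [(-6*(5*(2*(x - 4)))) - 3 = 417] -3 is outermost — add 3 both sides ⇒ sub: -6*(5*(2*(x - 4))) = 420.
Step 3. [-6*(5*(2*(x - 4))) = 420] leading coefficient -6: divide by -6. So div: 5*(2*(x - 4)) = -70.
Step 4. [5*(2*(x - 4)) = -70] 5 out front; divide by 5 ⇒ div: 2*(x - 4) = -14.
Step 5. [2*(x - 4) = -14] 2·(inner) — divide through by 2, so div: x - 4 = -7.
Step 6. [x - 4 = -7] add 4: x sits inside (… - 4) ⇒ sub: x = -3.

Answer: x ∈ {-3}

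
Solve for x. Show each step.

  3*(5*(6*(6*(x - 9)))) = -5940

Step 1. [3*(5*(6*(6*(x - 9)))) = -5940] leading coefficient 3: divide by 3, so div: 5*(6*(6*(x - 9))) = -1980.
Step 2. [5*(6*(6*(x - 9))) = -1980] LHS = 5·(…); ÷5 both sides, so div: 6*(6*(x - 9)) = -396.
Step 3. [6*(6*(x - 9)) = -396] 6·(inner) — divide through by 6 ⇒ div: 6*(x - 9) = -66.
Step 4. [6*(x - 9) = -66] divide by the outer 6 ⇒ div: x - 9 = -11.
Step 5. [x - 9 = -11] add 9: x sits inside (… - 9) ⇒ sub: x = -2.

Answer: x ∈ {-2}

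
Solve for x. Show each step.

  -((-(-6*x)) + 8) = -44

Step 1. [-((-(-6*x)) + 8) = -44] flip signs both sides ⇒ neg: (-(-6*x)) + 8 = 44.
Step 2. [(-(-6*x)) + 8 = 44] the outer +8 inverts by subtracting 8 ⇒ sub: -(-6*x) = 36.
Step 3. [-(-6*x) = 36] flip signs both sides. So neg: -6*x = -36.
Step 4. [-6*x = -36] divide by the outer -6, so div: x = 6.

Answer: x ∈ {6}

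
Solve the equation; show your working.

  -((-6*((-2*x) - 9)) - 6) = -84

Step 1. [-((-6*((-2*x) - 9)) - 6) = -84] flip signs both sides, so neg: (-6*((-2*x) - 9)) - 6 = 84.
Step 2. [(-6*((-2*x) - 9)) - 6 = 84] 6 comes off first (add 6), so sub: -6*((-2*x) - 9) = 90.
Step 3. [-6*((-2*x) - 9) = 90] leading coefficient -6: divide by -6 ⇒ div: (-2*x) - 9 = -15.
Step 4. [(-2*x) - 9 = -15] 9 comes off first (add 9) ⇒ sub: -2*x = -6.
Step 5. [-2*x = -6] -2 out front; divide by -2. So div: x = 3.

Answer: x ∈ {3}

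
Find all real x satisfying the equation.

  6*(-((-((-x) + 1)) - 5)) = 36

Step 1. [6*(-((-((-x) + 1)) - 5)) = 36] 6·(inner) — divide through by 6 ⇒ div: -((-((-x) + 1)) - 5) = 6.
Step 2. [-((-((-x) + 1)) - 5) = 6] leading − — multiply by −1. So neg: (-((-x) + 1)) - 5 = -6.
Step 3. [(-((-x) + 1)) - 5 = -6] peel the -5: add 5 from each side. So sub: -((-x) + 1) = -1.
Step 4. [-((-x) + 1) = -1] LHS negated; negate both sides ⇒ neg: (-x) + 1 = 1.
Step 5. [(-x) + 1 = 1] peel the +1: subtract 1 from each side, so sub: -x = 0.
Step 6. [-x = 0] leading − — multiply by −1, so neg: x = 0.

Answer: x ∈ {0}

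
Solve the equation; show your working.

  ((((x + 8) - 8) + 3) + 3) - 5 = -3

Step 1. [((((x + 8) - 8) + 3) + 3) - 5 = -3] peel the -5: add 5 from each side ⇒ sub: (((x + 8) - 8) + 3) + 3 = 2.
Step 2. [(((x + 8) - 8) + 3) + 3 = 2] subtract 3: x sits inside (… + 3) ⇒ sub: ((x + 8) - 8) + 3 = -1.
Step 3. [((x + 8) - 8) + 3 = -1] 3 comes off first (subtract 3), so sub: (x + 8) - 8 = -4.
Step 4. [(x + 8) - 8 = -4] the outer -8 inverts by adding 8 ⇒ sub: x + 8 = 4.
Step 5. [x + 8 = 4] subtract 8: x sits inside (… + 8), so sub: x = -4.

Answer: x ∈ {-4}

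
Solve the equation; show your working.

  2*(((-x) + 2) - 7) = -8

Step 1. [2*(((-x) + 2) - 7) = -8] LHS = 2·(…); ÷2 both sides, so div: ((-x) + 2) - 7 = -4.
Step 2. [((-x) + 2) - 7 = -4] peel the -7: add 7 from each side. So sub: (-x) + 2 = 3.
Step 3. [(-x) + 2 = 3] 2 comes off first (subtract 2). So sub: -x = 1.
Step 4. [-x = 1] flip signs both sides, so neg: x = -1.

Answer: x ∈ {-1}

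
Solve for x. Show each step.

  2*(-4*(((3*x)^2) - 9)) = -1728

Step 1. [2*(-4*(((3*x)^2) - 9)) = -1728] divide by the outer 2, so div: -4*(((3*x)^2) - 9) = -864.
Step 2. [-4*(((3*x)^2) - 9) = -864] leading coefficient -4: divide by -4 ⇒ div: ((3*x)^2) - 9 = 216.
Step 3. [((3*x)^2) - 9 = 216] 9 comes off first (add 9) ⇒ sub: (3*x)^2 = 225.
Step 4. [(3*x)^2 = 225] LHS squared, RHS 225 ≥ 0: apply √ (±) ⇒ sqrt: 3*x = 15 or -15.
Step 5. [3*x = 15 or -15] leading coefficient 3: divide by 3. So div: x = 5 or -5.

Answer: x ∈ {-5, 5}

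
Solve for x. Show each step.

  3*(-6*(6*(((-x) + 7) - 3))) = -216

Step 1. [3*(-6*(6*(((-x) + 7) - 3))) = -216] LHS = 3·(…); ÷3 both sides. So div: -6*(6*(((-x) + 7) - 3)) = -72.
Step 2. [-6*(6*(((-x) + 7) - 3)) = -72] leading coefficient -6: divide by -6, so div: 6*(((-x) + 7) - 3) = 12.
Step 3. [6*(((-x) + 7) - 3) = 12] 6·(inner) — divide through by 6 ⇒ div: ((-x) + 7) - 3 = 2.
Step 4. [((-x) + 7) - 3 = 2] 3 comes off first (add 3), so sub: (-x) + 7 = 5.
Step 5. [(-x) + 7 = 5] +7 is outermost — subtract 7 both sides. So sub: -x = -2.
Step 6. [-x = -2] flip signs both sides, so neg: x = 2.

Answer: x ∈ {2}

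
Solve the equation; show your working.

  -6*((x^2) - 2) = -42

Step 1. [-6*((x^2) - 2) = -42] leading coefficient -6: divide by -6. So div: (x^2) - 2 = 7.
Step 2. [(x^2) - 2 = 7] the outer -2 inverts by adding 2. So sub: x^2 = 9.
Step 3. [x^2 = 9] LHS squared, RHS 9 ≥ 0: apply √ (±). So sqrt: x = 3 or -3.

Answer: x ∈ {-3, 3}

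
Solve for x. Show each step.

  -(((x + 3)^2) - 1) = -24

Step 1. [-(((x + 3)^2) - 1) = -24] leading − — multiply by −1, so neg: ((x + 3)^2) - 1 = 24.
Step 2. [((x + 3)^2) - 1 = 24] the outer -1 inverts by adding 1. So sub: (x + 3)^2 = 25.
Step 3. [(x + 3)^2 = 25] √ both sides: 25 ≥ 0 gives two branches, so sqrt: x + 3 = 5 or -5.
Step 4. [x + 3 = 5 or -5] the outer +3 inverts by subtracting 3, so sub: x = 2 or -8.

Answer: x ∈ {-8, 2}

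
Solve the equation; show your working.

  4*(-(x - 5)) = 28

Step 1. [4*(-(x - 5)) = 28] divide by the outer 4. So div: -(x - 5) = 7.
Step 2. [-(x - 5) = 7] flip signs both sides ⇒ neg: x - 5 = -7.
Step 3. [x - 5 = -7] -5 is outermost — add 5 both sides, so sub: x = -2.

Answer: x ∈ {-2}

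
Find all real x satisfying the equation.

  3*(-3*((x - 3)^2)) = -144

Step 1. [3*(-3*((x - 3)^2)) = -144] 3 out front; divide by 3. So div: -3*((x - 3)^2) = -48.
Step 2. [-3*((x - 3)^2) = -48] LHS = -3·(…); ÷-3 both sides. So div: (x - 3)^2 = 16.
Step 3. [(x - 3)^2 = 16] √ both sides: 16 ≥ 0 gives two branches. So sqrt: x - 3 = 4 or -4.
Step 4. [x - 3 = 4 or -4] -3 is outermost — add 3 both sides ⇒ sub: x = 7 or -1.

Answer: x ∈ {-1, 7}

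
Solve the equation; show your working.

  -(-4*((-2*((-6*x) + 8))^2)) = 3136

Step 1. [-(-4*((-2*((-6*x) + 8))^2)) = 3136] LHS negated; negate both sides ⇒ neg: -4*((-2*((-6*x) + 8))^2) = -3136.
Step 2. [-4*((-2*((-6*x) + 8))^2) = -3136] -4·(inner) — divide through by -4 ⇒ div: (-2*((-6*x) + 8))^2 = 784.
Step 3. [(-2*((-6*x) + 8))^2 = 784] √ both sides: 784 ≥ 0 gives two branches, so sqrt: -2*((-6*x) + 8) = 28 or -28.
Step 4. [-2*((-6*x) + 8) = 28 or -28] -2 out front; divide by -2. So div: (-6*x) + 8 = -14 or 14.
Step 5. [(-6*x) + 8 = -14 or 14] 8 comes off first (subtract 8) ⇒ sub: -6*x = -22 or 6.
Step 6. [-6*x = -22 or 6] -6 out front; divide by -6, so div: x = 11/3 or -1.

Answer: x ∈ {-1, 11/3}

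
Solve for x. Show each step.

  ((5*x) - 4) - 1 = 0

Step 1. [((5*x) - 4) - 1 = 0] peel the -1: add 1 from each side. So sub: (5*x) - 4 = 1.
Step 2. [(5*x) - 4 = 1] peel the -4: add 4 from each side. So sub: 5*x = 5.
Step 3. [5*x = 5] divide by the outer 5. So div: x = 1.

Answer: x ∈ {1}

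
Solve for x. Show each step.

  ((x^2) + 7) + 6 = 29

Step 1. [((x^2) + 7) + 6 = 29] peel the +6: subtract 6 from each side ⇒ sub: (x^2) + 7 = 23.
Step 2. [(x^2) + 7 = 23] 7 comes off first (subtract 7), so sub: x^2 = 16.
Step 3. [x^2 = 16] √ both sides: 16 ≥ 0 gives two branches ⇒ sqrt: x = 4 or -4.

Answer: x ∈ {-4, 4}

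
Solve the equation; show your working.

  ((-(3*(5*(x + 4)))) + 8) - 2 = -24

Step 1. [((-(3*(5*(x + 4)))) + 8) - 2 = -24] 2 comes off first (add 2). So sub: (-(3*(5*(x + 4)))) + 8 = -22.
Step 2. [(-(3*(5*(x + 4)))) + 8 = -22] subtract 8: x sits inside (… + 8), so sub: -(3*(5*(x + 4))) = -30.
Step 3. [-(3*(5*(x + 4))) = -30] flip signs both sides. So neg: 3*(5*(x + 4)) = 30.
Step 4. [3*(5*(x + 4)) = 30] LHS = 3·(…); ÷3 both sides. So div: 5*(x + 4) = 10.
Step 5. [5*(x + 4) = 10] leading coefficient 5: divide by 5 ⇒ div: x + 4 = 2.
Step 6. [x + 4 = 2] 4 comes off first (subtract 4). So sub: x = -2.

Answer: x ∈ {-2}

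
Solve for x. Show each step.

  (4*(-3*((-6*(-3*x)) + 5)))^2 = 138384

Step 1. [(4*(-3*((-6*(-3*x)) + 5)))^2 = 138384] 138384 ≥ 0, LHS is (·)² — take ±√. So sqrt: 4*(-3*((-6*(-3*x)) + 5)) = 372 or -372.
Step 2. [4*(-3*((-6*(-3*x)) + 5)) = 372 or -372] LHS = 4·(…); ÷4 both sides ⇒ div: -3*((-6*(-3*x)) + 5) = 93 or -93.
Step 3. [-3*((-6*(-3*x)) + 5) = 93 or -93] divide by the outer -3 ⇒ div: (-6*(-3*x)) + 5 = -31 or 31.
Step 4. [(-6*(-3*x)) + 5 = -31 or 31] subtract 5: x sits inside (… + 5), so sub: -6*(-3*x) = -36 or 26.
Step 5. [-6*(-3*x) = -36 or 26] LHS = -6·(…); ÷-6 both sides, so div: -3*x = 6 or -13/3.
Step 6. [-3*x = 6 or -13/3] LHS = -3·(…); ÷-3 both sides, so div: x = -2 or 13/9.

Answer: x ∈ {-2, 13/9}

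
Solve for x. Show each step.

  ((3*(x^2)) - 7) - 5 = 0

Step 1. [((3*(x^2)) - 7) - 5 = 0] add 5: x sits inside (… - 5). So sub: (3*(x^2)) - 7 = 5.
Step 2. [(3*(x^2)) - 7 = 5] peel the -7: add 7 from each side. So sub: 3*(x^2) = 12.
Step 3. [3*(x^2) = 12] LHS = 3·(…); ÷3 both sides ⇒ div: x^2 = 4.
Step 4. [x^2 = 4] √ both sides: 4 ≥ 0 gives two branches. So sqrt: x = 2 or -2.

Answer: x ∈ {-2, 2}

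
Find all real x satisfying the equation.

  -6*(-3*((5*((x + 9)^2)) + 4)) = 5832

Step 1. [-6*(-3*((5*((x + 9)^2)) + 4)) = 5832] -6 out front; divide by -6, so div: -3*((5*((x + 9)^2)) + 4) = -972.
Step 2. [-3*((5*((x + 9)^2)) + 4) = -972] -3·(inner) — divide through by -3, so div: (5*((x + 9)^2)) + 4 = 324.
Step 3. [(5*((x + 9)^2)) + 4 = 324] the outer +4 inverts by subtracting 4. So sub: 5*((x + 9)^2) = 320.
Step 4. [5*((x + 9)^2) = 320] 5 out front; divide by 5. So div: (x + 9)^2 = 64.
Step 5. [(x + 9)^2 = 64] 64 ≥ 0, LHS is (·)² — take ±√, so sqrt: x + 9 = 8 or -8.
Step 6. [x + 9 = 8 or -8] +9 is outermost — subtract 9 both sides, so sub: x = -1 or -17.

Answer: x ∈ {-17, -1}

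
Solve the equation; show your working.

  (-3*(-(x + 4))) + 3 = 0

Step 1. [(-3*(-(x + 4))) + 3 = 0] -3 | LHS and -3 | 0: pull -3 out, so factor: (-(x + 4)) - 1 = 0.
Step 2. [(-(x + 4)) - 1 = 0] add 1: x sits inside (… - 1) ⇒ sub: -(x + 4) = 1.
Step 3. [-(x + 4) = 1] leading − — multiply by −1 ⇒ neg: x + 4 = -1.
Step 4. [x + 4 = -1] subtract 4: x sits inside (… + 4) ⇒ sub: x = -5.

Answer: x ∈ {-5}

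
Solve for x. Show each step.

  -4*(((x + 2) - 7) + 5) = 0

Step 1. [-4*(((x + 2) - 7) + 5) = 0] LHS = -4·(…); ÷-4 both sides, so div: ((x + 2) - 7) + 5 = 0.
Step 2. [((x + 2) - 7) + 5 = 0] 5 comes off first (subtract 5) ⇒ sub: (x + 2) - 7 = -5.
Step 3. [(x + 2) - 7 = -5] add 7: x sits inside (… - 7) ⇒ sub: x + 2 = 2.
Step 4. [x + 2 = 2] +2 is outermost — subtract 2 both sides ⇒ sub: x = 0.

Answer: x ∈ {0}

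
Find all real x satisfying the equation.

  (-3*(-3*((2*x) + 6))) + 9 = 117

Step 1. [(-3*(-3*((2*x) + 6))) + 9 = 117] subtract 9: x sits inside (… + 9) ⇒ sub: -3*(-3*((2*x) + 6)) = 108.
Step 2. [-3*(-3*((2*x) + 6)) = 108] -3 out front; divide by -3 ⇒ div: -3*((2*x) + 6) = -36.
Step 3. [-3*((2*x) + 6) = -36] leading coefficient -3: divide by -3. So div: (2*x) + 6 = 12.
Step 4. [(2*x) + 6 = 12] peel the +6: subtract 6 from each side ⇒ sub: 2*x = 6.
Step 5. [2*x = 6] 2 out front; divide by 2. So div: x = 3.

Answer: x ∈ {3}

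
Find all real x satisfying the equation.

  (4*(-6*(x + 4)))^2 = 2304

Step 1. [(4*(-6*(x + 4)))^2 = 2304] 2304 ≥ 0, LHS is (·)² — take ±√, so sqrt: 4*(-6*(x + 4)) = 48 or -48.
Step 2. [4*(-6*(x + 4)) = 48 or -48] LHS = 4·(…); ÷4 both sides. So div: -6*(x + 4) = 12 or -12.
Step 3. [-6*(x + 4) = 12 or -12] -6 out front; divide by -6, so div: x + 4 = -2 or 2.
Step 4. [x + 4 = -2 or 2] subtract 4: x sits inside (… + 4). So sub: x = -6 or -2.

Answer: x ∈ {-6, -2}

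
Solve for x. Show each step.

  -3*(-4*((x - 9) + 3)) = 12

Step 1. [-3*(-4*((x - 9) + 3)) = 12] divide by the outer -3, so div: -4*((x - 9) + 3) = -4.
Step 2. [-4*((x - 9) + 3) = -4] leading coefficient -4: divide by -4 ⇒ div: (x - 9) + 3 = 1.
Step 3. [(x - 9) + 3 = 1] peel the +3: subtract 3 from each side, so sub: x - 9 = -2.
Step 4. [x - 9 = -2] -9 is outermost — add 9 both sides. So sub: x = 7.

Answer: x ∈ {7}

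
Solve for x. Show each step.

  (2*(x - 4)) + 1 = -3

Step 1. [(2*(x - 4)) + 1 = -3] +1 is outermost — subtract 1 both sides, so sub: 2*(x - 4) = -4.
Step 2. [2*(x - 4) = -4] divide by the outer 2, so div: x - 4 = -2.
Step 3. [x - 4 = -2] peel the -4: add 4 from each side, so sub: x = 2.

Answer: x ∈ {2}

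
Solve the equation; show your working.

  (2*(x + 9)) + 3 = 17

Step 1. [(2*(x + 9)) + 3 = 17] +3 is outermost — subtract 3 both sides ⇒ sub: 2*(x + 9) = 14.
Step 2. [2*(x + 9) = 14] 2 out front; divide by 2 ⇒ div: x + 9 = 7.
Step 3. [x + 9 = 7] +9 is outermost — subtract 9 both sides, so sub: x = -2.

Answer: x ∈ {-2}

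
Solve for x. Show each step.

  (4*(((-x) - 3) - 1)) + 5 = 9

Step 1. [(4*(((-x) - 3) - 1)) + 5 = 9] +5 is outermost — subtract 5 both sides ⇒ sub: 4*(((-x) - 3) - 1) = 4.
Step 2. [4*(((-x) - 3) - 1) = 4] divide by the outer 4, so div: ((-x) - 3) - 1 = 1.
Step 3. [((-x) - 3) - 1 = 1] 1 comes off first (add 1), so sub: (-x) - 3 = 2.
Step 4. [(-x) - 3 = 2] add 3: x sits inside (… - 3). So sub: -x = 5.
Step 5. [-x = 5] LHS negated; negate both sides ⇒ neg: x = -5.

Answer: x ∈ {-5}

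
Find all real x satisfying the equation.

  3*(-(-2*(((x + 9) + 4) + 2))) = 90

Step 1. [3*(-(-2*(((x + 9) + 4) + 2))) = 90] 3 out front; divide by 3. So div: -(-2*(((x + 9) + 4) + 2)) = 30.
Step 2. [-(-2*(((x + 9) + 4) + 2)) = 30] flip signs both sides. So neg: -2*(((x + 9) + 4) + 2) = -30.
Step 3. [-2*(((x + 9) + 4) + 2) = -30] -2 out front; divide by -2. So div: ((x + 9) + 4) + 2 = 15.
Step 4. [((x + 9) + 4) + 2 = 15] peel the +2: subtract 2 from each side ⇒ sub: (x + 9) + 4 = 13.
Step 5. [(x + 9) + 4 = 13] the outer +4 inverts by subtracting 4, so sub: x + 9 = 9.
Step 6. [x + 9 = 9] 9 comes off first (subtract 9). So sub: x = 0.

Answer: x ∈ {0}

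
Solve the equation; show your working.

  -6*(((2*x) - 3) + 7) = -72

Step 1. [-6*(((2*x) - 3) + 7) = -72] -6 out front; divide by -6, so div: ((2*x) - 3) + 7 = 12.
Step 2. [((2*x) - 3) + 7 = 12] +7 is outermost — subtract 7 both sides. So sub: (2*x) - 3 = 5.
Step 3. [(2*x) - 3 = 5] -3 is outermost — add 3 both sides, so sub: 2*x = 8.
Step 4. [2*x = 8] LHS = 2·(…); ÷2 both sides, so div: x = 4.

Answer: x ∈ {4}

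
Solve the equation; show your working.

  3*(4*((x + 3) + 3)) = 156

Step 1. [3*(4*((x + 3) + 3)) = 156] divide by the outer 3. So div: 4*((x + 3) + 3) = 52.
Step 2. [4*((x + 3) + 3) = 52] LHS = 4·(…); ÷4 both sides ⇒ div: (x + 3) + 3 = 13.
Step 3. [(x + 3) + 3 = 13] peel the +3: subtract 3 from each side. So sub: x + 3 = 10.
Step 4. [x + 3 = 10] the outer +3 inverts by subtracting 3 ⇒ sub: x = 7.

Answer: x ∈ {7}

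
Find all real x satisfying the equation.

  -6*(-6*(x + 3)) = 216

Step 1. [-6*(-6*(x + 3)) = 216] -6 out front; divide by -6, so div: -6*(x + 3) = -36.
Step 2. [-6*(x + 3) = -36] -6·(inner) — divide through by -6. So div: x + 3 = 6.
Step 3. [x + 3 = 6] +3 is outermost — subtract 3 both sides ⇒ sub: x = 3.

Answer: x ∈ {3}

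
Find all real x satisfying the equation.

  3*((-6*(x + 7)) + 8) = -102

Step 1. [3*((-6*(x + 7)) + 8) = -102] 3·(inner) — divide through by 3 ⇒ div: (-6*(x + 7)) + 8 = -34.
Step 2. [(-6*(x + 7)) + 8 = -34] subtract 8: x sits inside (… + 8). So sub: -6*(x + 7) = -42.
Step 3. [-6*(x + 7) = -42] leading coefficient -6: divide by -6. So div: x + 7 = 7.
Step 4. [x + 7 = 7] the outer +7 inverts by subtracting 7 ⇒ sub: x = 0.

Answer: x ∈ {0}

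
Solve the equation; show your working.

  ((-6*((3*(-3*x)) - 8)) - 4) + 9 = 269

Step 1. [((-6*((3*(-3*x)) - 8)) - 4) + 9 = 269] the outer +9 inverts by subtracting 9. So sub: (-6*((3*(-3*x)) - 8)) - 4 = 260.
Step 2. [(-6*((3*(-3*x)) - 8)) - 4 = 260] 4 comes off first (add 4), so sub: -6*((3*(-3*x)) - 8) = 264.
Step 3. [-6*((3*(-3*x)) - 8) = 264] -6·(inner) — divide through by -6 ⇒ div: (3*(-3*x)) - 8 = -44.
Step 4. [(3*(-3*x)) - 8 = -44] -8 is outermost — add 8 both sides, so sub: 3*(-3*x) = -36.
Step 5. [3*(-3*x) = -36] leading coefficient 3: divide by 3. So div: -3*x = -12.
Step 6. [-3*x = -12] -3·(inner) — divide through by -3 ⇒ div: x = 4.

Answer: x ∈ {4}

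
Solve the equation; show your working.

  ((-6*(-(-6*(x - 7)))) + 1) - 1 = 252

Step 1. [((-6*(-(-6*(x - 7)))) + 1) - 1 = 252] add 1: x sits inside (… - 1). So sub: (-6*(-(-6*(x - 7)))) + 1 = 253.
Step 2. [(-6*(-(-6*(x - 7)))) + 1 = 253] subtract 1: x sits inside (… + 1) ⇒ sub: -6*(-(-6*(x - 7))) = 252.
Step 3. [-6*(-(-6*(x - 7))) = 252] LHS = -6·(…); ÷-6 both sides. So div: -(-6*(x - 7)) = -42.
Step 4. [-(-6*(x - 7)) = -42] leading − — multiply by −1. So neg: -6*(x - 7) = 42.
Step 5. [-6*(x - 7) = 42] -6 out front; divide by -6 ⇒ div: x - 7 = -7.
Step 6. [x - 7 = -7] add 7: x sits inside (… - 7), so sub: x = 0.

Answer: x ∈ {0}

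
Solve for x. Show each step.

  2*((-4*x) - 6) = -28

Step 1. [2*((-4*x) - 6) = -28] 2 out front; divide by 2, so div: (-4*x) - 6 = -14.
Step 2. [(-4*x) - 6 = -14] peel the -6: add 6 from each side, so sub: -4*x = -8.
Step 3. [-4*x = -8] leading coefficient -4: divide by -4, so div: x = 2.

Answer: x ∈ {2}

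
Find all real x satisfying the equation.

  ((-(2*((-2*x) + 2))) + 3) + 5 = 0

Step 1. [((-(2*((-2*x) + 2))) + 3) + 5 = 0] +5 is outermost — subtract 5 both sides. So sub: (-(2*((-2*x) + 2))) + 3 = -5.
Step 2. [(-(2*((-2*x) + 2))) + 3 = -5] +3 is outermost — subtract 3 both sides, so sub: -(2*((-2*x) + 2)) = -8.
Step 3. [-(2*((-2*x) + 2)) = -8] flip signs both sides. So neg: 2*((-2*x) + 2) = 8.
Step 4. [2*((-2*x) + 2) = 8] LHS = 2·(…); ÷2 both sides. So div: (-2*x) + 2 = 4.
Step 5. [(-2*x) + 2 = 4] the outer +2 inverts by subtracting 2, so sub: -2*x = 2.
Step 6. [-2*x = 2] -2·(inner) — divide through by -2. So div: x = -1.

Answer: x ∈ {-1}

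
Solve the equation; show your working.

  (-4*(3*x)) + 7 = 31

Step 1. [(-4*(3*x)) + 7 = 31] 7 comes off first (subtract 7), so sub: -4*(3*x) = 24.
Step 2. [-4*(3*x) = 24] leading coefficient -4: divide by -4. So div: 3*x = -6.
Step 3. [3*x = -6] leading coefficient 3: divide by 3 ⇒ div: x = -2.

Answer: x ∈ {-2}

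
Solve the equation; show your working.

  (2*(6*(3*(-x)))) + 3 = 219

Step 1. [(2*(6*(3*(-x)))) + 3 = 219] the outer +3 inverts by subtracting 3. So sub: 2*(6*(3*(-x))) = 216.
Step 2. [2*(6*(3*(-x))) = 216] leading coefficient 2: divide by 2. So div: 6*(3*(-x)) = 108.
Step 3. [6*(3*(-x)) = 108] LHS = 6·(…); ÷6 both sides ⇒ div: 3*(-x) = 18.
Step 4. [3*(-x) = 18] leading coefficient 3: divide by 3 ⇒ div: -x = 6.
Step 5. [-x = 6] LHS negated; negate both sides, so neg: x = -6.

Answer: x ∈ {-6}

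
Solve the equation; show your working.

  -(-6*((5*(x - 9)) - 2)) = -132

Step 1. [-(-6*((5*(x - 9)) - 2)) = -132] LHS negated; negate both sides ⇒ neg: -6*((5*(x - 9)) - 2) = 132.
Step 2. [-6*((5*(x - 9)) - 2) = 132] LHS = -6·(…); ÷-6 both sides, so div: (5*(x - 9)) - 2 = -22.
Step 3. [(5*(x - 9)) - 2 = -22] peel the -2: add 2 from each side, so sub: 5*(x - 9) = -20.
Step 4. [5*(x - 9) = -20] divide by the outer 5 ⇒ div: x - 9 = -4.
Step 5. [x - 9 = -4] 9 comes off first (add 9) ⇒ sub: x = 5.

Answer: x ∈ {5}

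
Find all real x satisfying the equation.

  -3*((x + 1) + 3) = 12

Step 1. [-3*((x + 1) + 3) = 12] divide by the outer -3 ⇒ div: (x + 1) + 3 = -4.
Step 2. [(x + 1) + 3 = -4] +3 is outermost — subtract 3 both sides. So sub: x + 1 = -7.
Step 3. [x + 1 = -7] +1 is outermost — subtract 1 both sides, so sub: x = -8.

Answer: x ∈ {-8}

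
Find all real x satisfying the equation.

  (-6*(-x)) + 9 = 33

Step 1. [(-6*(-x)) + 9 = 33] peel the +9: subtract 9 from each side ⇒ sub: -6*(-x) = 24.
Step 2. [-6*(-x) = 24] leading coefficient -6: divide by -6. So div: -x = -4.
Step 3. [-x = -4] flip signs both sides ⇒ neg: x = 4.

Answer: x ∈ {4}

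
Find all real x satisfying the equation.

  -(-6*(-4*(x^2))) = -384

Step 1. [-(-6*(-4*(x^2))) = -384] LHS negated; negate both sides ⇒ neg: -6*(-4*(x^2)) = 384.
Step 2. [-6*(-4*(x^2)) = 384] -6·(inner) — divide through by -6, so div: -4*(x^2) = -64.
Step 3. [-4*(x^2) = -64] leading coefficient -4: divide by -4, so div: x^2 = 16.
Step 4. [x^2 = 16] √ both sides: 16 ≥ 0 gives two branches. So sqrt: x = 4 or -4.

Answer: x ∈ {-4, 4}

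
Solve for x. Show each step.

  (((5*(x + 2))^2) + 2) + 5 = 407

Step 1. [(((5*(x + 2))^2) + 2) + 5 = 407] the outer +5 inverts by subtracting 5 ⇒ sub: ((5*(x + 2))^2) + 2 = 402.
Step 2. [((5*(x + 2))^2) + 2 = 402] the outer +2 inverts by subtracting 2 ⇒ sub: (5*(x + 2))^2 = 400.
Step 3. [(5*(x + 2))^2 = 400] 400 ≥ 0, LHS is (·)² — take ±√ ⇒ sqrt: 5*(x + 2) = 20 or -20.
Step 4. [5*(x + 2) = 20 or -20] divide by the outer 5, so div: x + 2 = 4 or -4.
Step 5. [x + 2 = 4 or -4] +2 is outermost — subtract 2 both sides, so sub: x = 2 or -6.

Answer: x ∈ {-6, 2}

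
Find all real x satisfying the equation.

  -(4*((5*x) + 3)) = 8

Step 1. [-(4*((5*x) + 3)) = 8] leading − — multiply by −1. So neg: 4*((5*x) + 3) = -8.
Step 2. [4*((5*x) + 3) = -8] LHS = 4·(…); ÷4 both sides ⇒ div: (5*x) + 3 = -2.
Step 3. [(5*x) + 3 = -2] the outer +3 inverts by subtracting 3. So sub: 5*x = -5.
Step 4. [5*x = -5] 5 out front; divide by 5, so div: x = -1.

Answer: x ∈ {-1}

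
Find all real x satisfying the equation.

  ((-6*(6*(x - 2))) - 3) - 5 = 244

Step 1. [((-6*(6*(x - 2))) - 3) - 5 = 244] the outer -5 inverts by adding 5, so sub: (-6*(6*(x - 2))) - 3 = 249.
Step 2. [(-6*(6*(x - 2))) - 3 = 249] peel the -3: add 3 from each side, so sub: -6*(6*(x - 2)) = 252.
Step 3. [-6*(6*(x - 2)) = 252] leading coefficient -6: divide by -6, so div: 6*(x - 2) = -42.
Step 4. [6*(x - 2) = -42] 6 out front; divide by 6. So div: x - 2 = -7.
Step 5. [x - 2 = -7] -2 is outermost — add 2 both sides ⇒ sub: x = -5.

Answer: x ∈ {-5}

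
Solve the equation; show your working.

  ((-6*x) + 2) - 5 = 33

Step 1. [((-6*x) + 2) - 5 = 33] the outer -5 inverts by adding 5. So sub: (-6*x) + 2 = 38.
Step 2. [(-6*x) + 2 = 38] peel the +2: subtract 2 from each side. So sub: -6*x = 36.
Step 3. [-6*x = 36] -6·(inner) — divide through by -6, so div: x = -6.

Answer: x ∈ {-6}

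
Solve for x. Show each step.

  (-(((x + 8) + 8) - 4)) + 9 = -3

Step 1. [(-(((x + 8) + 8) - 4)) + 9 = -3] 9 comes off first (subtract 9). So sub: -(((x + 8) + 8) - 4) = -12.
Step 2. [-(((x + 8) + 8) - 4) = -12] flip signs both sides ⇒ neg: ((x + 8) + 8) - 4 = 12.
Step 3. [((x + 8) + 8) - 4 = 12] peel the -4: add 4 from each side, so sub: (x + 8) + 8 = 16.
Step 4. [(x + 8) + 8 = 16] the outer +8 inverts by subtracting 8 ⇒ sub: x + 8 = 8.
Step 5. [x + 8 = 8] the outer +8 inverts by subtracting 8 ⇒ sub: x = 0.

Answer: x ∈ {0}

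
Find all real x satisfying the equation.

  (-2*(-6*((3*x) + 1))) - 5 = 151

Step 1. [(-2*(-6*((3*x) + 1))) - 5 = 151] add 5: x sits inside (… - 5) ⇒ sub: -2*(-6*((3*x) + 1)) = 156.
Step 2. [-2*(-6*((3*x) + 1)) = 156] LHS = -2·(…); ÷-2 both sides, so div: -6*((3*x) + 1) = -78.
Step 3. [-6*((3*x) + 1) = -78] LHS = -6·(…); ÷-6 both sides. So div: (3*x) + 1 = 13.
Step 4. [(3*x) + 1 = 13] subtract 1: x sits inside (… + 1), so sub: 3*x = 12.
Step 5. [3*x = 12] 3 out front; divide by 3 ⇒ div: x = 4.

Answer: x ∈ {4}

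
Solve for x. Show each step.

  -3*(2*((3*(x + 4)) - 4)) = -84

Step 1. [-3*(2*((3*(x + 4)) - 4)) = -84] -3 out front; divide by -3, so div: 2*((3*(x + 4)) - 4) = 28.
Step 2. [2*((3*(x + 4)) - 4) = 28] 2 out front; divide by 2, so div: (3*(x + 4)) - 4 = 14.
Step 3. [(3*(x + 4)) - 4 = 14] add 4: x sits inside (… - 4). So sub: 3*(x + 4) = 18.
Step 4. [3*(x + 4) = 18] 3 out front; divide by 3, so div: x + 4 = 6.
Step 5. [x + 4 = 6] 4 comes off first (subtract 4), so sub: x = 2.

Answer: x ∈ {2}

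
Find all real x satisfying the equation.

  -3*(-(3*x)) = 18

Step 1. [-3*(-(3*x)) = 18] -3·(inner) — divide through by -3 ⇒ div: -(3*x) = -6.
Step 2. [-(3*x) = -6] flip signs both sides, so neg: 3*x = 6.
Step 3. [3*x = 6] 3 out front; divide by 3, so div: x = 2.

Answer: x ∈ {2}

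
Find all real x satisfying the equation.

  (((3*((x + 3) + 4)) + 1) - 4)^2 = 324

Step 1. [(((3*((x + 3) + 4)) + 1) - 4)^2 = 324] LHS squared, RHS 324 ≥ 0: apply √ (±), so sqrt: ((3*((x + 3) + 4)) + 1) - 4 = 18 or -18.
Step 2. [((3*((x + 3) + 4)) + 1) - 4 = 18 or -18] -4 is outermost — add 4 both sides ⇒ sub: (3*((x + 3) + 4)) + 1 = 22 or -14.
Step 3. [(3*((x + 3) + 4)) + 1 = 22 or -14] +1 is outermost — subtract 1 both sides, so sub: 3*((x + 3) + 4) = 21 or -15.
Step 4. [3*((x + 3) + 4) = 21 or -15] 3 out front; divide by 3, so div: (x + 3) + 4 = 7 or -5.
Step 5. [(x + 3) + 4 = 7 or -5] +4 is outermost — subtract 4 both sides ⇒ sub: x + 3 = 3 or -9.
Step 6. [x + 3 = 3 or -9] +3 is outermost — subtract 3 both sides ⇒ sub: x = 0 or -12.

Answer: x ∈ {-12, 0}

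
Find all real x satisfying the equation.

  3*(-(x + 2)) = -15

Step 1. [3*(-(x + 2)) = -15] leading coefficient 3: divide by 3, so div: -(x + 2) = -5.
Step 2. [-(x + 2) = -5] flip signs both sides, so neg: x + 2 = 5.
Step 3. [x + 2 = 5] the outer +2 inverts by subtracting 2, so sub: x = 3.

Answer: x ∈ {3}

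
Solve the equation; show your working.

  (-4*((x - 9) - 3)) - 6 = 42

Step 1. [(-4*((x - 9) - 3)) - 6 = 42] -6 is outermost — add 6 both sides ⇒ sub: -4*((x - 9) - 3) = 48.
Step 2. [-4*((x - 9) - 3) = 48] -4 out front; divide by -4, so div: (x - 9) - 3 = -12.
Step 3. [(x - 9) - 3 = -12] 3 comes off first (add 3). So sub: x - 9 = -9.
Step 4. [x - 9 = -9] the outer -9 inverts by adding 9 ⇒ sub: x = 0.

Answer: x ∈ {0}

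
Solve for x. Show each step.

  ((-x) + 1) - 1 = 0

Step 1. [((-x) + 1) - 1 = 0] peel the -1: add 1 from each side. So sub: (-x) + 1 = 1.
Step 2. [(-x) + 1 = 1] peel the +1: subtract 1 from each side, so sub: -x = 0.
Step 3. [-x = 0] leading − — multiply by −1, so neg: x = 0.

Answer: x ∈ {0}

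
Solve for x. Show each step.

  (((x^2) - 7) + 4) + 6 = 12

Step 1. [(((x^2) - 7) + 4) + 6 = 12] 6 comes off first (subtract 6). So sub: ((x^2) - 7) + 4 = 6.
Step 2. [((x^2) - 7) + 4 = 6] +4 is outermost — subtract 4 both sides ⇒ sub: (x^2) - 7 = 2.
Step 3. [(x^2) - 7 = 2] peel the -7: add 7 from each side, so sub: x^2 = 9.
Step 4. [x^2 = 9] LHS squared, RHS 9 ≥ 0: apply √ (±) ⇒ sqrt: x = 3 or -3.

Answer: x ∈ {-3, 3}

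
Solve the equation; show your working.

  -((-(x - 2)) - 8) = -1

Step 1. [-((-(x - 2)) - 8) = -1] flip signs both sides ⇒ neg: (-(x - 2)) - 8 = 1.
Step 2. [(-(x - 2)) - 8 = 1] the outer -8 inverts by adding 8, so sub: -(x - 2) = 9.
Step 3. [-(x - 2) = 9] leading − — multiply by −1, so neg: x - 2 = -9.
Step 4. [x - 2 = -9] 2 comes off first (add 2). So sub: x = -7.

Answer: x ∈ {-7}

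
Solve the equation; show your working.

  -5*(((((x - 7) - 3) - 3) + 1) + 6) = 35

Step 1. [-5*(((((x - 7) - 3) - 3) + 1) + 6) = 35] -5 out front; divide by -5. So div: ((((x - 7) - 3) - 3) + 1) + 6 = -7.
Step 2. [((((x - 7) - 3) - 3) + 1) + 6 = -7] +6 is outermost — subtract 6 both sides ⇒ sub: (((x - 7) - 3) - 3) + 1 = -13.
Step 3. [(((x - 7) - 3) - 3) + 1 = -13] the outer +1 inverts by subtracting 1, so sub: ((x - 7) - 3) - 3 = -14.
Step 4. [((x - 7) - 3) - 3 = -14] the outer -3 inverts by adding 3, so sub: (x - 7) - 3 = -11.
Step 5. [(x - 7) - 3 = -11] the outer -3 inverts by adding 3 ⇒ sub: x - 7 = -8.
Step 6. [x - 7 = -8] the outer -7 inverts by adding 7 ⇒ sub: x = -1.

Answer: x ∈ {-1}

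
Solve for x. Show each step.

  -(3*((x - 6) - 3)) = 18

Step 1. [-(3*((x - 6) - 3)) = 18] flip signs both sides ⇒ neg: 3*((x - 6) - 3) = -18.
Step 2. [3*((x - 6) - 3) = -18] 3·(inner) — divide through by 3. So div: (x - 6) - 3 = -6.
Step 3. [(x - 6) - 3 = -6] the outer -3 inverts by adding 3 ⇒ sub: x - 6 = -3.
Step 4. [x - 6 = -3] peel the -6: add 6 from each side. So sub: x = 3.

Answer: x ∈ {3}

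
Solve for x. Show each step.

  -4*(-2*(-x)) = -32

Step 1. [-4*(-2*(-x)) = -32] -4·(inner) — divide through by -4 ⇒ div: -2*(-x) = 8.
Step 2. [-2*(-x) = 8] -2 out front; divide by -2, so div: -x = -4.
Step 3. [-x = -4] flip signs both sides. So neg: x = 4.

Answer: x ∈ {4}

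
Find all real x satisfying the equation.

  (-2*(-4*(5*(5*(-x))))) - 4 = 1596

Step 1. [(-2*(-4*(5*(5*(-x))))) - 4 = 1596] peel the -4: add 4 from each side, so sub: -2*(-4*(5*(5*(-x)))) = 1600.
Step 2. [-2*(-4*(5*(5*(-x)))) = 1600] LHS = -2·(…); ÷-2 both sides. So div: -4*(5*(5*(-x))) = -800.
Step 3. [-4*(5*(5*(-x))) = -800] LHS = -4·(…); ÷-4 both sides, so div: 5*(5*(-x)) = 200.
Step 4. [5*(5*(-x)) = 200] 5 out front; divide by 5. So div: 5*(-x) = 40.
Step 5. [5*(-x) = 40] divide by the outer 5, so div: -x = 8.
Step 6. [-x = 8] leading − — multiply by −1 ⇒ neg: x = -8.

Answer: x ∈ {-8}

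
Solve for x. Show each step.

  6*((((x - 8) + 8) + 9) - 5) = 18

Step 1. [6*((((x - 8) + 8) + 9) - 5) = 18] LHS = 6·(…); ÷6 both sides. So div: (((x - 8) + 8) + 9) - 5 = 3.
Step 2. [(((x - 8) + 8) + 9) - 5 = 3] 5 comes off first (add 5). So sub: ((x - 8) + 8) + 9 = 8.
Step 3. [((x - 8) + 8) + 9 = 8] subtract 9: x sits inside (… + 9). So sub: (x - 8) + 8 = -1.
Step 4. [(x - 8) + 8 = -1] subtract 8: x sits inside (… + 8), so sub: x - 8 = -9.
Step 5. [x - 8 = -9] 8 comes off first (add 8), so sub: x = -1.

Answer: x ∈ {-1}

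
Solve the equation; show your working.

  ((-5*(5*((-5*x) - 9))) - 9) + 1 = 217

Step 1. [((-5*(5*((-5*x) - 9))) - 9) + 1 = 217] +1 is outermost — subtract 1 both sides ⇒ sub: (-5*(5*((-5*x) - 9))) - 9 = 216.
Step 2. [(-5*(5*((-5*x) - 9))) - 9 = 216] peel the -9: add 9 from each side, so sub: -5*(5*((-5*x) - 9)) = 225.
Step 3. [-5*(5*((-5*x) - 9)) = 225] -5 out front; divide by -5, so div: 5*((-5*x) - 9) = -45.
Step 4. [5*((-5*x) - 9) = -45] 5·(inner) — divide through by 5. So div: (-5*x) - 9 = -9.
Step 5. [(-5*x) - 9 = -9] -9 is outermost — add 9 both sides, so sub: -5*x = 0.
Step 6. [-5*x = 0] leading coefficient -5: divide by -5. So div: x = 0.

Answer: x ∈ {0}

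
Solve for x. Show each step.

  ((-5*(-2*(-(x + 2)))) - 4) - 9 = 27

Step 1. [((-5*(-2*(-(x + 2)))) - 4) - 9 = 27] the outer -9 inverts by adding 9. So sub: (-5*(-2*(-(x + 2)))) - 4 = 36.
Step 2. [(-5*(-2*(-(x + 2)))) - 4 = 36] 4 comes off first (add 4), so sub: -5*(-2*(-(x + 2))) = 40.
Step 3. [-5*(-2*(-(x + 2))) = 40] -5 out front; divide by -5 ⇒ div: -2*(-(x + 2)) = -8.
Step 4. [-2*(-(x + 2)) = -8] divide by the outer -2. So div: -(x + 2) = 4.
Step 5. [-(x + 2) = 4] LHS negated; negate both sides ⇒ neg: x + 2 = -4.
Step 6. [x + 2 = -4] the outer +2 inverts by subtracting 2, so sub: x = -6.

Answer: x ∈ {-6}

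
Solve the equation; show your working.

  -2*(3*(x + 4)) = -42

Step 1. [-2*(3*(x + 4)) = -42] -2 out front; divide by -2 ⇒ div: 3*(x + 4) = 21.
Step 2. [3*(x + 4) = 21] 3·(inner) — divide through by 3. So div: x + 4 = 7.
Step 3. [x + 4 = 7] subtract 4: x sits inside (… + 4), so sub: x = 3.

Answer: x ∈ {3}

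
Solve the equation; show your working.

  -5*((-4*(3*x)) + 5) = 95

Step 1. [-5*((-4*(3*x)) + 5) = 95] -5·(inner) — divide through by -5, so div: (-4*(3*x)) + 5 = -19.
Step 2. [(-4*(3*x)) + 5 = -19] the outer +5 inverts by subtracting 5. So sub: -4*(3*x) = -24.
Step 3. [-4*(3*x) = -24] LHS = -4·(…); ÷-4 both sides ⇒ div: 3*x = 6.
Step 4. [3*x = 6] 3 out front; divide by 3, so div: x = 2.

Answer: x ∈ {2}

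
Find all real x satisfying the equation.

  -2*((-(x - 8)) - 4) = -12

Step 1. [-2*((-(x - 8)) - 4) = -12] leading coefficient -2: divide by -2 ⇒ div: (-(x - 8)) - 4 = 6.
Step 2. [(-(x - 8)) - 4 = 6] peel the -4: add 4 from each side. So sub: -(x - 8) = 10.
Step 3. [-(x - 8) = 10] leading − — multiply by −1, so neg: x - 8 = -10.
Step 4. [x - 8 = -10] -8 is outermost — add 8 both sides, so sub: x = -2.

Answer: x ∈ {-2}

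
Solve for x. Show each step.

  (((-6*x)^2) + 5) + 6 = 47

Step 1. [(((-6*x)^2) + 5) + 6 = 47] +6 is outermost — subtract 6 both sides. So sub: ((-6*x)^2) + 5 = 41.
Step 2. [((-6*x)^2) + 5 = 41] subtract 5: x sits inside (… + 5), so sub: (-6*x)^2 = 36.
Step 3. [(-6*x)^2 = 36] LHS squared, RHS 36 ≥ 0: apply √ (±), so sqrt: -6*x = 6 or -6.
Step 4. [-6*x = 6 or -6] LHS = -6·(…); ÷-6 both sides, so div: x = -1 or 1.

Answer: x ∈ {-1, 1}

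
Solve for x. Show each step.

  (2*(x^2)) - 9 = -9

Step 1. [(2*(x^2)) - 9 = -9] 9 comes off first (add 9), so sub: 2*(x^2) = 0.
Step 2. [2*(x^2) = 0] LHS = 2·(…); ÷2 both sides ⇒ div: x^2 = 0.
Step 3. [x^2 = 0] LHS squared, RHS 0 ≥ 0: apply √ (±). So sqrt: x = 0.

Answer: x ∈ {0}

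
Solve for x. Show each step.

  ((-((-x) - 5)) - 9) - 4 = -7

Step 1. [((-((-x) - 5)) - 9) - 4 = -7] 4 comes off first (add 4) ⇒ sub: (-((-x) - 5)) - 9 = -3.
Step 2. [(-((-x) - 5)) - 9 = -3] the outer -9 inverts by adding 9. So sub: -((-x) - 5) = 6.
Step 3. [-((-x) - 5) = 6] leading − — multiply by −1. So neg: (-x) - 5 = -6.
Step 4. [(-x) - 5 = -6] -5 is outermost — add 5 both sides, so sub: -x = -1.
Step 5. [-x = -1] flip signs both sides, so neg: x = 1.

Answer: x ∈ {1}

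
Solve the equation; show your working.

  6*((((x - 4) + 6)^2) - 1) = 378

Step 1. [6*((((x - 4) + 6)^2) - 1) = 378] LHS = 6·(…); ÷6 both sides, so div: (((x - 4) + 6)^2) - 1 = 63.
Step 2. [(((x - 4) + 6)^2) - 1 = 63] add 1: x sits inside (… - 1). So sub: ((x - 4) + 6)^2 = 64.
Step 3. [((x - 4) + 6)^2 = 64] √ both sides: 64 ≥ 0 gives two branches. So sqrt: (x - 4) + 6 = 8 or -8.
Step 4. [(x - 4) + 6 = 8 or -8] the outer +6 inverts by subtracting 6 ⇒ sub: x - 4 = 2 or -14.
Step 5. [x - 4 = 2 or -14] peel the -4: add 4 from each side, so sub: x = 6 or -10.

Answer: x ∈ {-10, 6}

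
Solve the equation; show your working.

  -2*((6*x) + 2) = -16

Step 1. [-2*((6*x) + 2) = -16] -2·(inner) — divide through by -2, so div: (6*x) + 2 = 8.
Step 2. [(6*x) + 2 = 8] +2 is outermost — subtract 2 both sides. So sub: 6*x = 6.
Step 3. [6*x = 6] leading coefficient 6: divide by 6 ⇒ div: x = 1.

Answer: x ∈ {1}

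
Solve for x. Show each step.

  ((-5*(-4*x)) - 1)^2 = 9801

Step 1. [((-5*(-4*x)) - 1)^2 = 9801] √ both sides: 9801 ≥ 0 gives two branches. So sqrt: (-5*(-4*x)) - 1 = 99 or -99.
Step 2. [(-5*(-4*x)) - 1 = 99 or -99] 1 comes off first (add 1). So sub: -5*(-4*x) = 100 or -98.
Step 3. [-5*(-4*x) = 100 or -98] divide by the outer -5, so div: -4*x = -20 or 98/5.
Step 4. [-4*x = -20 or 98/5] -4·(inner) — divide through by -4, so div: x = 5 or -49/10.

Answer: x ∈ {-49/10, 5}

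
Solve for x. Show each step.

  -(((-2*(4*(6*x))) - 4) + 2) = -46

Step 1. [-(((-2*(4*(6*x))) - 4) + 2) = -46] LHS negated; negate both sides ⇒ neg: ((-2*(4*(6*x))) - 4) + 2 = 46.
Step 2. [((-2*(4*(6*x))) - 4) + 2 = 46] 2 comes off first (subtract 2) ⇒ sub: (-2*(4*(6*x))) - 4 = 44.
Step 3. [(-2*(4*(6*x))) - 4 = 44] -2 divides every term; factor it out. So factor: (4*(6*x)) + 2 = -22.
Step 4. [(4*(6*x)) + 2 = -22] +2 is outermost — subtract 2 both sides, so sub: 4*(6*x) = -24.
Step 5. [4*(6*x) = -24] leading coefficient 4: divide by 4. So div: 6*x = -6.
Step 6. [6*x = -6] 6 out front; divide by 6. So div: x = -1.

Answer: x ∈ {-1}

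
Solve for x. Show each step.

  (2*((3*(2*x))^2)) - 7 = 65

Step 1. [(2*((3*(2*x))^2)) - 7 = 65] 7 comes off first (add 7), so sub: 2*((3*(2*x))^2) = 72.
Step 2. [2*((3*(2*x))^2) = 72] LHS = 2·(…); ÷2 both sides. So div: (3*(2*x))^2 = 36.
Step 3. [(3*(2*x))^2 = 36] √ both sides: 36 ≥ 0 gives two branches, so sqrt: 3*(2*x) = 6 or -6.
Step 4. [3*(2*x) = 6 or -6] leading coefficient 3: divide by 3, so div: 2*x = 2 or -2.
Step 5. [2*x = 2 or -2] 2 out front; divide by 2, so div: x = 1 or -1.

Answer: x ∈ {-1, 1}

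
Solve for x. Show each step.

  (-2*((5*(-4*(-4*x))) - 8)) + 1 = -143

Step 1. [(-2*((5*(-4*(-4*x))) - 8)) + 1 = -143] the outer +1 inverts by subtracting 1 ⇒ sub: -2*((5*(-4*(-4*x))) - 8) = -144.
Step 2. [-2*((5*(-4*(-4*x))) - 8) = -144] -2·(inner) — divide through by -2. So div: (5*(-4*(-4*x))) - 8 = 72.
Step 3. [(5*(-4*(-4*x))) - 8 = 72] peel the -8: add 8 from each side, so sub: 5*(-4*(-4*x)) = 80.
Step 4. [5*(-4*(-4*x)) = 80] 5 out front; divide by 5. So div: -4*(-4*x) = 16.
Step 5. [-4*(-4*x) = 16] divide by the outer -4 ⇒ div: -4*x = -4.
Step 6. [-4*x = -4] LHS = -4·(…); ÷-4 both sides. So div: x = 1.

Answer: x ∈ {1}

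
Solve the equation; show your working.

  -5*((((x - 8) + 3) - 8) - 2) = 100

Step 1. [-5*((((x - 8) + 3) - 8) - 2) = 100] divide by the outer -5. So div: (((x - 8) + 3) - 8) - 2 = -20.
Step 2. [(((x - 8) + 3) - 8) - 2 = -20] -2 is outermost — add 2 both sides, so sub: ((x - 8) + 3) - 8 = -18.
Step 3. [((x - 8) + 3) - 8 = -18] -8 is outermost — add 8 both sides, so sub: (x - 8) + 3 = -10.
Step 4. [(x - 8) + 3 = -10] 3 comes off first (subtract 3), so sub: x - 8 = -13.
Step 5. [x - 8 = -13] 8 comes off first (add 8). So sub: x = -5.

Answer: x ∈ {-5}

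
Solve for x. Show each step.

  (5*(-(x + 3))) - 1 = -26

Step 1. [(5*(-(x + 3))) - 1 = -26] the outer -1 inverts by adding 1. So sub: 5*(-(x + 3)) = -25.
Step 2. [5*(-(x + 3)) = -25] 5·(inner) — divide through by 5, so div: -(x + 3) = -5.
Step 3. [-(x + 3) = -5] leading − — multiply by −1 ⇒ neg: x + 3 = 5.
Step 4. [x + 3 = 5] +3 is outermost — subtract 3 both sides, so sub: x = 2.

Answer: x ∈ {2}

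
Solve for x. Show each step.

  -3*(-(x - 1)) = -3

Step 1. [-3*(-(x - 1)) = -3] -3 out front; divide by -3. So div: -(x - 1) = 1.
Step 2. [-(x - 1) = 1] leading − — multiply by −1. So neg: x - 1 = -1.
Step 3. [x - 1 = -1] the outer -1 inverts by adding 1. So sub: x = 0.

Answer: x ∈ {0}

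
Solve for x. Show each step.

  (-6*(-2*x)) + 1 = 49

Step 1. [(-6*(-2*x)) + 1 = 49] +1 is outermost — subtract 1 both sides, so sub: -6*(-2*x) = 48.
Step 2. [-6*(-2*x) = 48] -6 out front; divide by -6, so div: -2*x = -8.
Step 3. [-2*x = -8] divide by the outer -2. So div: x = 4.

Answer: x ∈ {4}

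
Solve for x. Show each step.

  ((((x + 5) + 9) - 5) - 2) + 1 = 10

Step 1. [((((x + 5) + 9) - 5) - 2) + 1 = 10] the outer +1 inverts by subtracting 1 ⇒ sub: (((x + 5) + 9) - 5) - 2 = 9.
Step 2. [(((x + 5) + 9) - 5) - 2 = 9] peel the -2: add 2 from each side ⇒ sub: ((x + 5) + 9) - 5 = 11.
Step 3. [((x + 5) + 9) - 5 = 11] -5 is outermost — add 5 both sides. So sub: (x + 5) + 9 = 16.
Step 4. [(x + 5) + 9 = 16] 9 comes off first (subtract 9), so sub: x + 5 = 7.
Step 5. [x + 5 = 7] subtract 5: x sits inside (… + 5). So sub: x = 2.

Answer: x ∈ {2}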